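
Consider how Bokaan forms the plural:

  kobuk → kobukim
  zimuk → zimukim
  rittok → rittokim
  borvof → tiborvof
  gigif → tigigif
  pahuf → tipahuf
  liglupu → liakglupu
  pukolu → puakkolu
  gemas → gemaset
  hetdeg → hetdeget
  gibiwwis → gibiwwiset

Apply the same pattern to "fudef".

tifudef

"fudef" ends in -f. The stems ending in -f (borvof → tiborvof, gigif → tigigif, pahuf → tipahuf) add the prefix ti-.
The other patterns: stems ending in -k add -im; stems ending in -u insert -ak- after the first vowel; stems ending in -g or -s add -et.
So fudef → tifudef.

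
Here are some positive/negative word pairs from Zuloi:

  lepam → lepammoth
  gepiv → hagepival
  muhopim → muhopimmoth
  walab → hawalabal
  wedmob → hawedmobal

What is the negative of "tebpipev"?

muhopim and gepiv both have last vowel 'i' yet inflect differently (muhopimmoth, hagepival), so the last vowel is not what conditions the rule; the final letter is.
"tebpipev" ends in -v. The one such stem in the data (gepiv → hagepival) adds ha- … -al around the stem, so the same rule applies.
The other pattern: stems ending in -m double the final consonant and add -oth.
So tebpipev → hatebpipeval.

hatebpipeval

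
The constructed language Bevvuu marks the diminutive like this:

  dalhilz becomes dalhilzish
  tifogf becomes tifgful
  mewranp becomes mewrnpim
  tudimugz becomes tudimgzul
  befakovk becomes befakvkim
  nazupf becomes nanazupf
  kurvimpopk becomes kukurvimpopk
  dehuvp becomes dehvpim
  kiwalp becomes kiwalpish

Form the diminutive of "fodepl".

dalhilz and tudimugz both end in -z yet inflect differently (dalhilzish, tudimgzul), so the final letter is not what conditions the rule; the second-to-last letter is.
"fodepl" has second-to-last letter 'p'. The stems whose second-to-last letter is 'p' (kurvimpopk → kukurvimpopk, nazupf → nanazupf) repeat the first consonant+vowel as a prefix.
The other patterns: stems whose second-to-last letter is 'l' add -ish; stems whose second-to-last letter is 'g' delete the last vowel and add -ul; stems whose second-to-last letter is 'n' or 'v' delete the last vowel and add -im.
So fodepl → fofodepl.

fofodepl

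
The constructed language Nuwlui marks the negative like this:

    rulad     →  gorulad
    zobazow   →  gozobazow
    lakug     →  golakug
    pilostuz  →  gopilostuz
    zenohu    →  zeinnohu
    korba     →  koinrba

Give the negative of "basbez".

gobasbez

lakug and zenohu both have last vowel 'u' yet inflect differently (golakug, zeinnohu), so the last vowel is not what conditions the rule; whether the stem ends in a vowel or a consonant is.
"basbez" ends in a consonant. The stems ending in a consonant (rulad → gorulad, zobazow → gozobazow, lakug → golakug) add the prefix go-.
So basbez → gobasbez.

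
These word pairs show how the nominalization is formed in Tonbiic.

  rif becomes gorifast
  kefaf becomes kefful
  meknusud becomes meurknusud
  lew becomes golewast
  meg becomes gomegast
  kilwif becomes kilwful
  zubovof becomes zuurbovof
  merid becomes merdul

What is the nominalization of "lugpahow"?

rif and kefaf both end in -f yet inflect differently (gorifast, kefful), so the final letter is not what conditions the rule; the number of vowels is.
"lugpahow" has 3 vowels. The stems with 3 vowels (zubovof → zuurbovof, meknusud → meurknusud) insert -ur- after the first vowel.
So lugpahow → luurgpahow.

luurgpahow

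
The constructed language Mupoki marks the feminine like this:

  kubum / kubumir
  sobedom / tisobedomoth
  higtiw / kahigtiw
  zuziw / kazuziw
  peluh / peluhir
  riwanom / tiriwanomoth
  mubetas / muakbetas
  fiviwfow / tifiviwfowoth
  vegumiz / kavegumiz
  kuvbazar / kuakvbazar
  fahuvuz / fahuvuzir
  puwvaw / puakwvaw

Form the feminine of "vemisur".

"vemisur" has last vowel 'u'. The stems whose last vowel is 'u' (kubum → kubumir, fahuvuz → fahuvuzir, peluh → peluhir) add -ir.
The other patterns: stems whose last vowel is 'a' insert -ak- after the first vowel; stems whose last vowel is 'i' add the prefix ka-; stems whose last vowel is 'o' add ti- … -oth around the stem.
So vemisur → vemisurir.

vemisurir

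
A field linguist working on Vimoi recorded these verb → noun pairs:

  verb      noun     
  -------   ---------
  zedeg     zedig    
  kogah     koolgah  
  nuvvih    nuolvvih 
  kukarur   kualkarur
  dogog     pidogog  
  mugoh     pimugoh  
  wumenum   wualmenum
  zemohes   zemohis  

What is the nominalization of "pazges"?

"pazges" has last vowel 'e'. The stems whose last vowel is 'e' (zedeg → zedig, zemohes → zemohis) change the last vowel to 'i'.
So pazges → pazgis.

pazgis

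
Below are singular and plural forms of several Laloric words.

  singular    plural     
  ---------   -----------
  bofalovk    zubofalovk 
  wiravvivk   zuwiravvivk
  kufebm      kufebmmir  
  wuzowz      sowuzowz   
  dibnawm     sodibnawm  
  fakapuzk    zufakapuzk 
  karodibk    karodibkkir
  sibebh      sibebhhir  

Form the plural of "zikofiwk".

sozikofiwk

"zikofiwk" has second-to-last letter 'w'. The stems whose second-to-last letter is 'w' (wuzowz → sowuzowz, dibnawm → sodibnawm) add the prefix so-.
The other patterns: stems whose second-to-last letter is 'v' or 'z' add the prefix zu-; stems whose second-to-last letter is 'b' double the final consonant and add -ir.
So zikofiwk → sozikofiwk.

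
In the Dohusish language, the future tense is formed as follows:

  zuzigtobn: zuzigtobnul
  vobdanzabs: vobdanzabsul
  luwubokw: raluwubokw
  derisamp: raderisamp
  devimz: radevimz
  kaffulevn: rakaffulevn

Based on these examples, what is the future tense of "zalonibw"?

zalonibwul

zuzigtobn and kaffulevn both end in -n yet inflect differently (zuzigtobnul, rakaffulevn), so the final letter is not what conditions the rule; the second-to-last letter is.
"zalonibw" has second-to-last letter 'b'. The stems whose second-to-last letter is 'b' (zuzigtobn → zuzigtobnul, vobdanzabs → vobdanzabsul) add -ul.
So zalonibw → zalonibwul.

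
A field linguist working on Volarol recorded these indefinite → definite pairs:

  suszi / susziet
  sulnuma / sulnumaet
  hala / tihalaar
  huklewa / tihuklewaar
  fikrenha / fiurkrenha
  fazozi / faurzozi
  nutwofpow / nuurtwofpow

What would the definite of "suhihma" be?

suhihmaet

sulnuma and hala both end in -a yet inflect differently (sulnumaet, tihalaar), so the final letter is not what conditions the rule; the first letter is.
"suhihma" begins with s-. The stems beginning with s- (suszi → susziet, sulnuma → sulnumaet) add -et.
The other patterns: stems beginning with h- add ti- … -ar around the stem; stems beginning with f- or n- insert -ur- after the first vowel.
So suhihma → suhihmaet.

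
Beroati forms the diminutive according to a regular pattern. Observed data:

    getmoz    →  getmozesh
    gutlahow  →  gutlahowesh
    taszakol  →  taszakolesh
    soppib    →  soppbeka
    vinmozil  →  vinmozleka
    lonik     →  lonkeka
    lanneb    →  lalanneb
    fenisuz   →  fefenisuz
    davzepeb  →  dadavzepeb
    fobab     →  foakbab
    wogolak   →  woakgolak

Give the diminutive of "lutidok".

lutidokesh

taszakol and vinmozil both end in -l yet inflect differently (taszakolesh, vinmozleka), so the final letter is not what conditions the rule; the last vowel is.
"lutidok" has last vowel 'o'. The stems whose last vowel is 'o' (getmoz → getmozesh, gutlahow → gutlahowesh, taszakol → taszakolesh) add -esh.
The other patterns: stems whose last vowel is 'i' delete the last vowel and add -eka; stems whose last vowel is 'e' or 'u' repeat the first consonant+vowel as a prefix; stems whose last vowel is 'a' insert -ak- after the first vowel.
So lutidok → lutidokesh.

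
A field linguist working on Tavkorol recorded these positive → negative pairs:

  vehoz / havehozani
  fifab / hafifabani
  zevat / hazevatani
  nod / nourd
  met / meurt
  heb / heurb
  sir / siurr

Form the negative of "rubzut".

harubzutani

zevat and met both end in -t yet inflect differently (hazevatani, meurt), so the final letter is not what conditions the rule; the number of vowels is.
"rubzut" has 2 vowels. The stems with 2 vowels (vehoz → havehozani, fifab → hafifabani, zevat → hazevatani) add ha- … -ani around the stem.
The other pattern: stems with 1 vowel insert -ur- after the first vowel.
So rubzut → harubzutani.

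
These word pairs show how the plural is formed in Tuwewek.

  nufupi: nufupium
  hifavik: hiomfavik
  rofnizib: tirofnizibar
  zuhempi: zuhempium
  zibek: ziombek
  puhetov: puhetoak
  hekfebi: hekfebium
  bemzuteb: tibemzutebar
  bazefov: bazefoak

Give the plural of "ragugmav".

nufupi and rofnizib both have last vowel 'i' yet inflect differently (nufupium, tirofnizibar), so the last vowel is not what conditions the rule; the final letter is.
"ragugmav" ends in -v. The stems ending in -v (puhetov → puhetoak, bazefov → bazefoak) drop the final letter and add -ak.
So ragugmav → ragugmaak.

ragugmaak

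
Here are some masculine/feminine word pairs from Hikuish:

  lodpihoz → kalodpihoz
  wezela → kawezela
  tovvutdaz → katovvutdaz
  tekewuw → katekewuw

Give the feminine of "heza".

Every pair shown (lodpihoz → kalodpihoz, wezela → kawezela, tovvutdaz → katovvutdaz, …) follows the same rule: add the prefix ka-.
So heza → kaheza.

kaheza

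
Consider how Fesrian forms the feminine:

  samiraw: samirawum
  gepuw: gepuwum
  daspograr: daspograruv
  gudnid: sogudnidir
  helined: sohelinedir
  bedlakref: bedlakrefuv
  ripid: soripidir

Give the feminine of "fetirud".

helined and bedlakref both have last vowel 'e' yet inflect differently (sohelinedir, bedlakrefuv), so the last vowel is not what conditions the rule; the final letter is.
"fetirud" ends in -d. The stems ending in -d (helined → sohelinedir, gudnid → sogudnidir, ripid → soripidir) add so- … -ir around the stem.
The other patterns: stems ending in -w add -um; stems ending in -f or -r add -uv.
So fetirud → sofetirudir.

sofetirudir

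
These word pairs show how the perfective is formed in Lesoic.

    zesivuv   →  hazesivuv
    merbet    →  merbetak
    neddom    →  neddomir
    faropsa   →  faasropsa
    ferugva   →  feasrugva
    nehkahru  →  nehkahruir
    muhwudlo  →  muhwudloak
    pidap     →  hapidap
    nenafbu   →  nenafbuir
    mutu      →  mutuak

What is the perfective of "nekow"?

nehkahru and mutu both end in -u yet inflect differently (nehkahruir, mutuak), so the final letter is not what conditions the rule; the first letter is.
"nekow" begins with n-. The stems beginning with n- (nehkahru → nehkahruir, neddom → neddomir, nenafbu → nenafbuir) add -ir.
The other patterns: stems beginning with f- insert -as- after the first vowel; stems beginning with m- add -ak; stems beginning with p- or z- add the prefix ha-.
So nekow → nekowir.

nekowir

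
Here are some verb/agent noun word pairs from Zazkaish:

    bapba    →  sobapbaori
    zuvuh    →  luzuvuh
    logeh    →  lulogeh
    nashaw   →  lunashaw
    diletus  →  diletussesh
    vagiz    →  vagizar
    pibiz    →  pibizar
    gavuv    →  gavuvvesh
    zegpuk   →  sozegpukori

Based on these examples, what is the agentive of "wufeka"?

sowufekaori

"wufeka" ends in -a. The one such stem in the data (bapba → sobapbaori) adds so- … -ori around the stem, so the same rule applies.
The other patterns: stems ending in -z add -ar; stems ending in -s or -v double the final consonant and add -esh; stems ending in -h or -w add the prefix lu-.
So wufeka → sowufekaori.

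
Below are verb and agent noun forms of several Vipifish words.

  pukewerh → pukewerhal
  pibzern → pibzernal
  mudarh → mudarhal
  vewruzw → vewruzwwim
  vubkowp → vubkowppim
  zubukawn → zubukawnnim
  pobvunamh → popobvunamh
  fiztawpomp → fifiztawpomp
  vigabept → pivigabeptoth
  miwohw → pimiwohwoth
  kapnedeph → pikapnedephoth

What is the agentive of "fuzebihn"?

pifuzebihnoth

"fuzebihn" has second-to-last letter 'h'. The one such stem in the data (miwohw → pimiwohwoth) adds pi- … -oth around the stem, so the same rule applies.
So fuzebihn → pifuzebihnoth.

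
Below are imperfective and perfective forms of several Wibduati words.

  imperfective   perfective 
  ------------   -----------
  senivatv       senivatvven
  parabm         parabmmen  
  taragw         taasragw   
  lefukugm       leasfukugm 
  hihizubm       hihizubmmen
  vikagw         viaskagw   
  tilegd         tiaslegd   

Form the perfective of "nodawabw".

nodawabwwen

"nodawabw" has second-to-last letter 'b'. The stems whose second-to-last letter is 'b' (parabm → parabmmen, hihizubm → hihizubmmen) double the final consonant and add -en.
So nodawabw → nodawabwwen.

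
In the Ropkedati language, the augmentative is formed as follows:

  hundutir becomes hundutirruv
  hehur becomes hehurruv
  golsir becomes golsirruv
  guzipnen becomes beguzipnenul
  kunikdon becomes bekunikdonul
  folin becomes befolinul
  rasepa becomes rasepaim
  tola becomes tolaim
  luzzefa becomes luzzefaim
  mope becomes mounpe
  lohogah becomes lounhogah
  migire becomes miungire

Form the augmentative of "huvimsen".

"huvimsen" ends in -n. The stems ending in -n (guzipnen → beguzipnenul, kunikdon → bekunikdonul, folin → befolinul) add be- … -ul around the stem.
The other patterns: stems ending in -r double the final consonant and add -uv; stems ending in -a add -im; stems ending in -e or -h insert -un- after the first vowel.
So huvimsen → behuvimsenul.

behuvimsenul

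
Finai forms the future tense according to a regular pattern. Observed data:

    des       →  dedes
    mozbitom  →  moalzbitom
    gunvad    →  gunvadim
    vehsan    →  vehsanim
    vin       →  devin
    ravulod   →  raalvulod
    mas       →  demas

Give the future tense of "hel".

vin and vehsan both end in -n yet inflect differently (devin, vehsanim), so the final letter is not what conditions the rule; the number of vowels is.
"hel" has 1 vowel. The stems with 1 vowel (mas → demas, vin → devin, des → dedes) add the prefix de-.
The other patterns: stems with 2 vowels add -im; stems with 3 vowels insert -al- after the first vowel.
So hel → dehel.

dehel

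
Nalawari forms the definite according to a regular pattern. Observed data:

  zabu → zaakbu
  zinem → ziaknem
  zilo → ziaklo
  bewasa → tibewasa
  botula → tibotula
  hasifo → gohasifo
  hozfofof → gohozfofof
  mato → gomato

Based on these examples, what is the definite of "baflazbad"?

tibaflazbad

zilo and hasifo both end in -o yet inflect differently (ziaklo, gohasifo), so the final letter is not what conditions the rule; the first letter is.
"baflazbad" begins with b-. The stems beginning with b- (bewasa → tibewasa, botula → tibotula) add the prefix ti-.
The other patterns: stems beginning with z- insert -ak- after the first vowel; stems beginning with h- or m- add the prefix go-.
So baflazbad → tibaflazbad.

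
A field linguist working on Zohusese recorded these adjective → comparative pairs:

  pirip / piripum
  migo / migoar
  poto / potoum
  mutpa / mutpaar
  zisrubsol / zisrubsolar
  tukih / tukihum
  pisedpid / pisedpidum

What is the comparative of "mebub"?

migo and poto both end in -o yet inflect differently (migoar, potoum), so the final letter is not what conditions the rule; the first letter is.
"mebub" begins with m-. The stems beginning with m- (migo → migoar, mutpa → mutpaar) add -ar.
So mebub → mebubar.

mebubar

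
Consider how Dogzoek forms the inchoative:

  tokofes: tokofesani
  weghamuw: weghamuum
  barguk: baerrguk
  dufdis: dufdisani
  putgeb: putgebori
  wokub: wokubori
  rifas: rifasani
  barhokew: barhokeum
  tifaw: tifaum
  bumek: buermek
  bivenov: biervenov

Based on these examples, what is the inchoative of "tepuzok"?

wokub and weghamuw both have last vowel 'u' yet inflect differently (wokubori, weghamuum), so the last vowel is not what conditions the rule; the final letter is.
"tepuzok" ends in -k. The stems ending in -k (barguk → baerrguk, bumek → buermek) insert -er- after the first vowel.
So tepuzok → teerpuzok.

teerpuzok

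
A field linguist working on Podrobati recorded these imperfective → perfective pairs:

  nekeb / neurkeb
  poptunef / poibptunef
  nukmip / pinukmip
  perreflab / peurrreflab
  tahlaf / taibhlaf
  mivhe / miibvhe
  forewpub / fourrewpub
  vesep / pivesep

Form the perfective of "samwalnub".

nekeb and vesep both have last vowel 'e' yet inflect differently (neurkeb, pivesep), so the last vowel is not what conditions the rule; the final letter is.
"samwalnub" ends in -b. The stems ending in -b (nekeb → neurkeb, perreflab → peurrreflab, forewpub → fourrewpub) insert -ur- after the first vowel.
The other patterns: stems ending in -p add the prefix pi-; stems ending in -e or -f insert -ib- after the first vowel.
So samwalnub → saurmwalnub.

saurmwalnub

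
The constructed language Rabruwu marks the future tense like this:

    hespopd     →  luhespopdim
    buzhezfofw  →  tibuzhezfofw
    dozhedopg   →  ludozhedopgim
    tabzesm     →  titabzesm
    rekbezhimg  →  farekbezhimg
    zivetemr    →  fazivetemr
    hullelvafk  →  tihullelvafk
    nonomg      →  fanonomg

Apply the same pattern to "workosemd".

nonomg and dozhedopg both end in -g yet inflect differently (fanonomg, ludozhedopgim), so the final letter is not what conditions the rule; the second-to-last letter is.
"workosemd" has second-to-last letter 'm'. The stems whose second-to-last letter is 'm' (nonomg → fanonomg, zivetemr → fazivetemr, rekbezhimg → farekbezhimg) add the prefix fa-.
The other patterns: stems whose second-to-last letter is 'f' or 's' add the prefix ti-; stems whose second-to-last letter is 'p' add lu- … -im around the stem.
So workosemd → faworkosemd.

faworkosemd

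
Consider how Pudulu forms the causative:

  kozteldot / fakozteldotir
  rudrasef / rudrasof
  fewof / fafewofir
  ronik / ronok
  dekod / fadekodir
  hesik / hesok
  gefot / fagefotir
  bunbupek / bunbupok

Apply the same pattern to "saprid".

rudrasef and fewof both end in -f yet inflect differently (rudrasof, fafewofir), so the final letter is not what conditions the rule; the last vowel is.
"saprid" has last vowel 'i'. The stems whose last vowel is 'i' (ronik → ronok, hesik → hesok) change the last vowel to 'o'.
So saprid → saprod.

saprod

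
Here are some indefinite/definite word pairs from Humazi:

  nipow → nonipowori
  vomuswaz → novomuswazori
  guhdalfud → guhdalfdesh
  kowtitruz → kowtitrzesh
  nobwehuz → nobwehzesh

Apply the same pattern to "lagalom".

nolagalomori

kowtitruz and vomuswaz both end in -z yet inflect differently (kowtitrzesh, novomuswazori), so the final letter is not what conditions the rule; the last vowel is.
"lagalom" has last vowel 'o'. The one such stem in the data (nipow → nonipowori) adds no- … -ori around the stem, so the same rule applies.
So lagalom → nolagalomori.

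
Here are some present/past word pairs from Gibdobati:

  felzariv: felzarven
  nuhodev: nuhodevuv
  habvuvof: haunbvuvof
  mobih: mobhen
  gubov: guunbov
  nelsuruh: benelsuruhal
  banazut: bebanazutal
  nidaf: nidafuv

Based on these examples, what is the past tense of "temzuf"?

betemzufal

felzariv and nuhodev both end in -v yet inflect differently (felzarven, nuhodevuv), so the final letter is not what conditions the rule; the last vowel is.
"temzuf" has last vowel 'u'. The stems whose last vowel is 'u' (banazut → bebanazutal, nelsuruh → benelsuruhal) add be- … -al around the stem.
The other patterns: stems whose last vowel is 'i' delete the last vowel and add -en; stems whose last vowel is 'a' or 'e' add -uv; stems whose last vowel is 'o' insert -un- after the first vowel.
So temzuf → betemzufal.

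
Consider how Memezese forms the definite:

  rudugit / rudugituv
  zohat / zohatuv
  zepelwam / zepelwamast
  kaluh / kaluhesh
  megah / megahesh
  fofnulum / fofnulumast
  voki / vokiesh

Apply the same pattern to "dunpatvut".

dunpatvutuv

kaluh and fofnulum both have last vowel 'u' yet inflect differently (kaluhesh, fofnulumast), so the last vowel is not what conditions the rule; the final letter is.
"dunpatvut" ends in -t. The stems ending in -t (zohat → zohatuv, rudugit → rudugituv) add -uv.
The other patterns: stems ending in -h or -i add -esh; stems ending in -m add -ast.
So dunpatvut → dunpatvutuv.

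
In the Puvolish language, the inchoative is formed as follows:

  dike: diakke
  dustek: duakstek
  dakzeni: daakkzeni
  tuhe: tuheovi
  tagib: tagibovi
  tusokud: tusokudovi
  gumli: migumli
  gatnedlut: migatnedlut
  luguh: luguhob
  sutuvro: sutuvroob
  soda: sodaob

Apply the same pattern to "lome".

lomeob

"lome" begins with l-. The one such stem in the data (luguh → luguhob) adds -ob, so the same rule applies.
The other patterns: stems beginning with d- insert -ak- after the first vowel; stems beginning with t- add -ovi; stems beginning with g- add the prefix mi-.
So lome → lomeob.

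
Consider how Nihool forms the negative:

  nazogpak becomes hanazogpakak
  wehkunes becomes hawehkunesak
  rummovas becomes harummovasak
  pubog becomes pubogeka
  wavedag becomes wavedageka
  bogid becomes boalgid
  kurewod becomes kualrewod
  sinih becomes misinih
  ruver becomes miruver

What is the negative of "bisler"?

mibisler

nazogpak and wavedag both have last vowel 'a' yet inflect differently (hanazogpakak, wavedageka), so the last vowel is not what conditions the rule; the final letter is.
"bisler" ends in -r. The one such stem in the data (ruver → miruver) adds the prefix mi-, so the same rule applies.
The other patterns: stems ending in -k or -s add ha- … -ak around the stem; stems ending in -g add -eka; stems ending in -d insert -al- after the first vowel.
So bisler → mibisler.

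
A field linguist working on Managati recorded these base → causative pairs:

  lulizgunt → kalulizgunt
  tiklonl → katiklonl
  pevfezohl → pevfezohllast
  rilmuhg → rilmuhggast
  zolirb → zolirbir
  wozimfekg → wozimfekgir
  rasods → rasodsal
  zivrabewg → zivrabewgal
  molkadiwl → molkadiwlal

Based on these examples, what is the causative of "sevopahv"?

"sevopahv" has second-to-last letter 'h'. The stems whose second-to-last letter is 'h' (pevfezohl → pevfezohllast, rilmuhg → rilmuhggast) double the final consonant and add -ast.
The other patterns: stems whose second-to-last letter is 'n' add the prefix ka-; stems whose second-to-last letter is 'k' or 'r' add -ir; stems whose second-to-last letter is 'd' or 'w' add -al.
So sevopahv → sevopahvvast.

sevopahvvast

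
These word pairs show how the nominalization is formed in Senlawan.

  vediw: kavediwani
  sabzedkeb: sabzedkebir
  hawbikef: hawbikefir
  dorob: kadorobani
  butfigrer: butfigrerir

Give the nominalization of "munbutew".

sabzedkeb and dorob both end in -b yet inflect differently (sabzedkebir, kadorobani), so the final letter is not what conditions the rule; the last vowel is.
"munbutew" has last vowel 'e'. The stems whose last vowel is 'e' (sabzedkeb → sabzedkebir, hawbikef → hawbikefir, butfigrer → butfigrerir) add -ir.
So munbutew → munbutewir.

munbutewir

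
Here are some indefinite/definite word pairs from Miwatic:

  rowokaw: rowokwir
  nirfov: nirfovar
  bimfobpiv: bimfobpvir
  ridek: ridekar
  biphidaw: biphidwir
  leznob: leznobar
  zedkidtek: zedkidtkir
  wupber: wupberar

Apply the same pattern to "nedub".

nedubar

zedkidtek and ridek both end in -k yet inflect differently (zedkidtkir, ridekar), so the final letter is not what conditions the rule; the number of vowels is.
"nedub" has 2 vowels. The stems with 2 vowels (leznob → leznobar, ridek → ridekar, wupber → wupberar) add -ar.
So nedub → nedubar.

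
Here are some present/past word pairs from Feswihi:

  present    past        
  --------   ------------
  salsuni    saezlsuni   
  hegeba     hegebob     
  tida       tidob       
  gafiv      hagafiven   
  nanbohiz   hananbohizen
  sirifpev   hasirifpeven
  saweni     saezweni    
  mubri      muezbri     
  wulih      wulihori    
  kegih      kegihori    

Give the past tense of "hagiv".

kegih and mubri both have last vowel 'i' yet inflect differently (kegihori, muezbri), so the last vowel is not what conditions the rule; the final letter is.
"hagiv" ends in -v. The stems ending in -v (sirifpev → hasirifpeven, gafiv → hagafiven) add ha- … -en around the stem.
The other patterns: stems ending in -h add -ori; stems ending in -i insert -ez- after the first vowel; stems ending in -a drop the final letter and add -ob.
So hagiv → hahagiven.

hahagiven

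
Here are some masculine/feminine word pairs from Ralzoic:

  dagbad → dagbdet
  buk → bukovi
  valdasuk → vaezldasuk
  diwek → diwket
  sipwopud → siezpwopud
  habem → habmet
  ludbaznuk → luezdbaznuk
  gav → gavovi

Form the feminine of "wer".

buk and diwek both end in -k yet inflect differently (bukovi, diwket), so the final letter is not what conditions the rule; the number of vowels is.
"wer" has 1 vowel. The stems with 1 vowel (gav → gavovi, buk → bukovi) add -ovi.
So wer → werovi.

werovi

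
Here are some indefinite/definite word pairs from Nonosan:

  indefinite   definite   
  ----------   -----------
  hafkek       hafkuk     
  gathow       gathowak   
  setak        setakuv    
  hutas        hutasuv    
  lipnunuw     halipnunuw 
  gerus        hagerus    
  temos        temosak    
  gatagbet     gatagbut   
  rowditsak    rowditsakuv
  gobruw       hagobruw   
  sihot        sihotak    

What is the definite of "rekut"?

harekut

rowditsak and hafkek both end in -k yet inflect differently (rowditsakuv, hafkuk), so the final letter is not what conditions the rule; the last vowel is.
"rekut" has last vowel 'u'. The stems whose last vowel is 'u' (gobruw → hagobruw, lipnunuw → halipnunuw, gerus → hagerus) add the prefix ha-.
The other patterns: stems whose last vowel is 'a' add -uv; stems whose last vowel is 'e' change the last vowel to 'u'; stems whose last vowel is 'o' add -ak.
So rekut → harekut.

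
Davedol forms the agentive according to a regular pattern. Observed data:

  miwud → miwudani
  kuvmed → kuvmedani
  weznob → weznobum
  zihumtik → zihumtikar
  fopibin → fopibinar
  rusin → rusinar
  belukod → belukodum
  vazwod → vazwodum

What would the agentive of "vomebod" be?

belukod and miwud both end in -d yet inflect differently (belukodum, miwudani), so the final letter is not what conditions the rule; the last vowel is.
"vomebod" has last vowel 'o'. The stems whose last vowel is 'o' (weznob → weznobum, belukod → belukodum, vazwod → vazwodum) add -um.
So vomebod → vomebodum.

vomebodum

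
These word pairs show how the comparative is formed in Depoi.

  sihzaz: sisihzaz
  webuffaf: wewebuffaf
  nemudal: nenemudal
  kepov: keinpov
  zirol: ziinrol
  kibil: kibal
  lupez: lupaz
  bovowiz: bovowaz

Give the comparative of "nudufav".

nemudal and zirol both end in -l yet inflect differently (nenemudal, ziinrol), so the final letter is not what conditions the rule; the last vowel is.
"nudufav" has last vowel 'a'. The stems whose last vowel is 'a' (sihzaz → sisihzaz, webuffaf → wewebuffaf, nemudal → nenemudal) repeat the first consonant+vowel as a prefix.
So nudufav → nunudufav.

nunudufav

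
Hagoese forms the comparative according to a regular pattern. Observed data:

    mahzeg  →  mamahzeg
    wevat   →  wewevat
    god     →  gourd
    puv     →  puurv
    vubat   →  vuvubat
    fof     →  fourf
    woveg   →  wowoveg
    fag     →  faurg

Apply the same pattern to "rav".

fag and woveg both end in -g yet inflect differently (faurg, wowoveg), so the final letter is not what conditions the rule; the number of vowels is.
"rav" has 1 vowel. The stems with 1 vowel (fof → fourf, god → gourd, fag → faurg) insert -ur- after the first vowel.
The other pattern: stems with 2 vowels repeat the first consonant+vowel as a prefix.
So rav → raurv.

raurv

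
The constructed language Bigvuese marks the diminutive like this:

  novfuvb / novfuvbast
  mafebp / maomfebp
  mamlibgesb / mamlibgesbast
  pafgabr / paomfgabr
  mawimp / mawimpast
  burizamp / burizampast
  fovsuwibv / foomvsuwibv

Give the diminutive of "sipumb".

mafebp and mawimp both end in -p yet inflect differently (maomfebp, mawimpast), so the final letter is not what conditions the rule; the second-to-last letter is.
"sipumb" has second-to-last letter 'm'. The stems whose second-to-last letter is 'm' (mawimp → mawimpast, burizamp → burizampast) add -ast.
So sipumb → sipumbast.

sipumbast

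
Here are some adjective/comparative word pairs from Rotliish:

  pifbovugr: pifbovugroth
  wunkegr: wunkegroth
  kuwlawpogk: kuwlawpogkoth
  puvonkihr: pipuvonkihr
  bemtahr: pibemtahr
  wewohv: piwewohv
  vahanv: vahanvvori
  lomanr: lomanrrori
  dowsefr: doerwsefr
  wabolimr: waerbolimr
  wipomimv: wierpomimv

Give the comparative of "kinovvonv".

kinovvonvvori

pifbovugr and puvonkihr both end in -r yet inflect differently (pifbovugroth, pipuvonkihr), so the final letter is not what conditions the rule; the second-to-last letter is.
"kinovvonv" has second-to-last letter 'n'. The stems whose second-to-last letter is 'n' (vahanv → vahanvvori, lomanr → lomanrrori) double the final consonant and add -ori.
So kinovvonv → kinovvonvvori.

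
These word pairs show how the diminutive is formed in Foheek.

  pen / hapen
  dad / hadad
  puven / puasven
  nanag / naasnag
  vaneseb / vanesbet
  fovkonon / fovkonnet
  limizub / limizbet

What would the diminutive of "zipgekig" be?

zipgekget

pen and puven both end in -n yet inflect differently (hapen, puasven), so the final letter is not what conditions the rule; the number of vowels is.
"zipgekig" has 3 vowels. The stems with 3 vowels (vaneseb → vanesbet, fovkonon → fovkonnet, limizub → limizbet) delete the last vowel and add -et.
The other patterns: stems with 1 vowel add the prefix ha-; stems with 2 vowels insert -as- after the first vowel.
So zipgekig → zipgekget.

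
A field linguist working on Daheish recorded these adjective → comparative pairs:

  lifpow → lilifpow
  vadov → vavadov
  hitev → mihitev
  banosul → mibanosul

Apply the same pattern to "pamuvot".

papamuvot

vadov and hitev both end in -v yet inflect differently (vavadov, mihitev), so the final letter is not what conditions the rule; the last vowel is.
"pamuvot" has last vowel 'o'. The stems whose last vowel is 'o' (lifpow → lilifpow, vadov → vavadov) repeat the first consonant+vowel as a prefix.
The other pattern: stems whose last vowel is 'e' or 'u' add the prefix mi-.
So pamuvot → papamuvot.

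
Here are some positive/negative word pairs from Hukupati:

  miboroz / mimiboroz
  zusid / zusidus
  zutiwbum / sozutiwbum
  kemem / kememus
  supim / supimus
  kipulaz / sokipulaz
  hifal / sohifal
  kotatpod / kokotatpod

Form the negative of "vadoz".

zusid and kotatpod both end in -d yet inflect differently (zusidus, kokotatpod), so the final letter is not what conditions the rule; the last vowel is.
"vadoz" has last vowel 'o'. The stems whose last vowel is 'o' (miboroz → mimiboroz, kotatpod → kokotatpod) repeat the first consonant+vowel as a prefix.
So vadoz → vavadoz.

vavadoz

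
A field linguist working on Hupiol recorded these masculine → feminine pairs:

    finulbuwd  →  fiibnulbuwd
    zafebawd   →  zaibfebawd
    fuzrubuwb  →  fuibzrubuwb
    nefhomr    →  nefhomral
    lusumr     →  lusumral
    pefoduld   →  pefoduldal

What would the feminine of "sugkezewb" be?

suibgkezewb

finulbuwd and pefoduld both end in -d yet inflect differently (fiibnulbuwd, pefoduldal), so the final letter is not what conditions the rule; the second-to-last letter is.
"sugkezewb" has second-to-last letter 'w'. The stems whose second-to-last letter is 'w' (finulbuwd → fiibnulbuwd, zafebawd → zaibfebawd, fuzrubuwb → fuibzrubuwb) insert -ib- after the first vowel.
So sugkezewb → suibgkezewb.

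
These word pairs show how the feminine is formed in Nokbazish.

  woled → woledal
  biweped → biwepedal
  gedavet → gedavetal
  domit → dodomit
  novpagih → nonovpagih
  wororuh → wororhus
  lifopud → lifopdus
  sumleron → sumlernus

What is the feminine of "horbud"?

gedavet and domit both end in -t yet inflect differently (gedavetal, dodomit), so the final letter is not what conditions the rule; the last vowel is.
"horbud" has last vowel 'u'. The stems whose last vowel is 'u' (wororuh → wororhus, lifopud → lifopdus) delete the last vowel and add -us.
The other patterns: stems whose last vowel is 'e' add -al; stems whose last vowel is 'i' repeat the first consonant+vowel as a prefix.
So horbud → horbdus.

horbdus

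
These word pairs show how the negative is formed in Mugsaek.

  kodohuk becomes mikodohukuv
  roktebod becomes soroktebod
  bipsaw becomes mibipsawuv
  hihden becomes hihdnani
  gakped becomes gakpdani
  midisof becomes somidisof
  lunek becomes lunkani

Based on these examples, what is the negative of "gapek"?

gapkani

roktebod and gakped both end in -d yet inflect differently (soroktebod, gakpdani), so the final letter is not what conditions the rule; the last vowel is.
"gapek" has last vowel 'e'. The stems whose last vowel is 'e' (hihden → hihdnani, gakped → gakpdani, lunek → lunkani) delete the last vowel and add -ani.
So gapek → gapkani.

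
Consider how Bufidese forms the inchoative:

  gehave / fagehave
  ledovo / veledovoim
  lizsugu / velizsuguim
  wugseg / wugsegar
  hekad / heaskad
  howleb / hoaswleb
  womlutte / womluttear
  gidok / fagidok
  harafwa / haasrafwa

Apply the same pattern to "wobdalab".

wobdalabar

womlutte and gehave both end in -e yet inflect differently (womluttear, fagehave), so the final letter is not what conditions the rule; the first letter is.
"wobdalab" begins with w-. The stems beginning with w- (wugseg → wugsegar, womlutte → womluttear) add -ar.
So wobdalab → wobdalabar.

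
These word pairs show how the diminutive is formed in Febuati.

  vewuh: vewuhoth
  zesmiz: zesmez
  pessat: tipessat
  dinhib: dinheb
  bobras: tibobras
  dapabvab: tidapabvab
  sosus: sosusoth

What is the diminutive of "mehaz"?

timehaz

dinhib and dapabvab both end in -b yet inflect differently (dinheb, tidapabvab), so the final letter is not what conditions the rule; the last vowel is.
"mehaz" has last vowel 'a'. The stems whose last vowel is 'a' (dapabvab → tidapabvab, pessat → tipessat, bobras → tibobras) add the prefix ti-.
The other patterns: stems whose last vowel is 'i' change the last vowel to 'e'; stems whose last vowel is 'u' add -oth.
So mehaz → timehaz.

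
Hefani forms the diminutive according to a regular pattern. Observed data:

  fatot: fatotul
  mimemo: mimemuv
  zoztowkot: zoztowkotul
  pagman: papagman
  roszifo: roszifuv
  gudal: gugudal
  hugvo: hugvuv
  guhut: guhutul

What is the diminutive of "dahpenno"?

mimemo and fatot both have last vowel 'o' yet inflect differently (mimemuv, fatotul), so the last vowel is not what conditions the rule; the final letter is.
"dahpenno" ends in -o. The stems ending in -o (mimemo → mimemuv, roszifo → roszifuv, hugvo → hugvuv) drop the final letter and add -uv.
So dahpenno → dahpennuv.

dahpennuv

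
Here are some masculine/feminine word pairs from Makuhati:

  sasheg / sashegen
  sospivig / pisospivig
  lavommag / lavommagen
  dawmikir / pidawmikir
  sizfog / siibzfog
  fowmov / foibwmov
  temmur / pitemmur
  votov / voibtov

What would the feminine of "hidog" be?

hiibdog

sizfog and sospivig both end in -g yet inflect differently (siibzfog, pisospivig), so the final letter is not what conditions the rule; the last vowel is.
"hidog" has last vowel 'o'. The stems whose last vowel is 'o' (sizfog → siibzfog, votov → voibtov, fowmov → foibwmov) insert -ib- after the first vowel.
So hidog → hiibdog.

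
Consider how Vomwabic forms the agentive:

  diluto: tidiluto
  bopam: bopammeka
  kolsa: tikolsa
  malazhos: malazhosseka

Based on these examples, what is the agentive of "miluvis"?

diluto and malazhos both have last vowel 'o' yet inflect differently (tidiluto, malazhosseka), so the last vowel is not what conditions the rule; whether the stem ends in a vowel or a consonant is.
"miluvis" ends in a consonant. The stems ending in a consonant (malazhos → malazhosseka, bopam → bopammeka) double the final consonant and add -eka.
The other pattern: stems ending in a vowel add the prefix ti-.
So miluvis → miluvisseka.

miluvisseka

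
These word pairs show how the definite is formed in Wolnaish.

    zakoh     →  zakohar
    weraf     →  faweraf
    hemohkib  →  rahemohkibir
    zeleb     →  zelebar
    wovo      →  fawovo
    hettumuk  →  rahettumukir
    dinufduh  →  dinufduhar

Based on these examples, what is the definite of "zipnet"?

hemohkib and zeleb both end in -b yet inflect differently (rahemohkibir, zelebar), so the final letter is not what conditions the rule; the first letter is.
"zipnet" begins with z-. The stems beginning with z- (zakoh → zakohar, zeleb → zelebar) add -ar.
So zipnet → zipnetar.

zipnetar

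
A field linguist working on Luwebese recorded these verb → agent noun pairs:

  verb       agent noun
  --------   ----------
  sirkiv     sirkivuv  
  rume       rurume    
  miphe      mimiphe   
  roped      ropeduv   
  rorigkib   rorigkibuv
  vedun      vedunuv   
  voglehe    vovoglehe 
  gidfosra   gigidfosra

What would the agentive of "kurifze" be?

"kurifze" ends in a vowel. The stems ending in a vowel (miphe → mimiphe, gidfosra → gigidfosra, rume → rurume) repeat the first consonant+vowel as a prefix.
So kurifze → kukurifze.

kukurifze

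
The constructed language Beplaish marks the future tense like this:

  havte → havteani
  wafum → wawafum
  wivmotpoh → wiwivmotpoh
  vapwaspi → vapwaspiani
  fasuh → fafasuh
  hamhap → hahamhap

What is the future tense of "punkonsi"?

havte and hamhap both begin with h- yet inflect differently (havteani, hahamhap), so the first letter is not what conditions the rule; whether the stem ends in a vowel or a consonant is.
"punkonsi" ends in a vowel. The stems ending in a vowel (havte → havteani, vapwaspi → vapwaspiani) add -ani.
So punkonsi → punkonsiani.

punkonsiani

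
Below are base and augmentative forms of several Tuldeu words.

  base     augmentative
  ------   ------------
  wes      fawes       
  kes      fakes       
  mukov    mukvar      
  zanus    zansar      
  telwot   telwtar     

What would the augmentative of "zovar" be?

"zovar" has 2 vowels. The stems with 2 vowels (telwot → telwtar, mukov → mukvar, zanus → zansar) delete the last vowel and add -ar.
So zovar → zovrar.

zovrar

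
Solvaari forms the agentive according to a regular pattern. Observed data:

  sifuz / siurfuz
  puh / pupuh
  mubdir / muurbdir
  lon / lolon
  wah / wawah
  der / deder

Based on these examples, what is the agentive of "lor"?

lolor

der and mubdir both end in -r yet inflect differently (deder, muurbdir), so the final letter is not what conditions the rule; the number of vowels is.
"lor" has 1 vowel. The stems with 1 vowel (der → deder, wah → wawah, lon → lolon) repeat the first consonant+vowel as a prefix.
The other pattern: stems with 2 vowels insert -ur- after the first vowel.
So lor → lolor.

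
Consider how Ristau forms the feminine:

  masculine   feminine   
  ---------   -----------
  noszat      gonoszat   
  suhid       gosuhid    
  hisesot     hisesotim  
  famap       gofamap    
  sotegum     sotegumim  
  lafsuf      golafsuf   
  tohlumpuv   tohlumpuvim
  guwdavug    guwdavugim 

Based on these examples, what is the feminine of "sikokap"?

sikokapim

hisesot and noszat both end in -t yet inflect differently (hisesotim, gonoszat), so the final letter is not what conditions the rule; the number of vowels is.
"sikokap" has 3 vowels. The stems with 3 vowels (sotegum → sotegumim, guwdavug → guwdavugim, hisesot → hisesotim) add -im.
The other pattern: stems with 2 vowels add the prefix go-.
So sikokap → sikokapim.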